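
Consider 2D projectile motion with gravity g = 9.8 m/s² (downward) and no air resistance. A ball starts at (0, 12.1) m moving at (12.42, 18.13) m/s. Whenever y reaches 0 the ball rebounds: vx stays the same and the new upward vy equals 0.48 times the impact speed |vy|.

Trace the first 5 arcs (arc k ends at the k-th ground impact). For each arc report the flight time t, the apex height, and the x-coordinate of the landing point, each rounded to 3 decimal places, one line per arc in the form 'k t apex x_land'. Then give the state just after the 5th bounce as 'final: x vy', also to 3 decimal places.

Arc 1: start y=12.100, vy=18.130 → t=4.277, apex=28.870, x_land=53.124, impact vy=-23.788
  bounce: vy ← 0.48·23.788 = 11.418
Arc 2: start y=0.000, vy=11.418 → t=2.330, apex=6.652, x_land=82.066, impact vy=-11.418
  bounce: vy ← 0.48·11.418 = 5.481
Arc 3: start y=0.000, vy=5.481 → t=1.119, apex=1.533, x_land=95.958, impact vy=-5.481
  bounce: vy ← 0.48·5.481 = 2.631
Arc 4: start y=0.000, vy=2.631 → t=0.537, apex=0.353, x_land=102.626, impact vy=-2.631
  bounce: vy ← 0.48·2.631 = 1.263
Arc 5: start y=0.000, vy=1.263 → t=0.258, apex=0.081, x_land=105.826, impact vy=-1.263
  bounce: vy ← 0.48·1.263 = 0.606

1 4.277 28.870 53.124
2 2.330 6.652 82.066
3 1.119 1.533 95.958
4 0.537 0.353 102.626
5 0.258 0.081 105.826
final: 105.826 0.606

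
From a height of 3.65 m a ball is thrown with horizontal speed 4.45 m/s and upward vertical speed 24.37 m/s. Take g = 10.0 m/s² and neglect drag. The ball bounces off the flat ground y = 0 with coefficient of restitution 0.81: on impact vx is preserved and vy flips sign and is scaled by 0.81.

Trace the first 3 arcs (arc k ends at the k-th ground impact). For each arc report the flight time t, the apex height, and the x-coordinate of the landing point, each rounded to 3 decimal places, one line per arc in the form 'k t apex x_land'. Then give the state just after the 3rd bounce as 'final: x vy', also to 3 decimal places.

Arc 1: start y=3.650, vy=24.370 → t=5.019, apex=33.345, x_land=22.336, impact vy=-25.824
  bounce: vy ← 0.81·25.824 = 20.918
Arc 2: start y=0.000, vy=20.918 → t=4.184, apex=21.878, x_land=40.953, impact vy=-20.918
  bounce: vy ← 0.81·20.918 = 16.943
Arc 3: start y=0.000, vy=16.943 → t=3.389, apex=14.354, x_land=56.033, impact vy=-16.943
  bounce: vy ← 0.81·16.943 = 13.724

1 5.019 33.345 22.336
2 4.184 21.878 40.953
3 3.389 14.354 56.033
final: 56.033 13.724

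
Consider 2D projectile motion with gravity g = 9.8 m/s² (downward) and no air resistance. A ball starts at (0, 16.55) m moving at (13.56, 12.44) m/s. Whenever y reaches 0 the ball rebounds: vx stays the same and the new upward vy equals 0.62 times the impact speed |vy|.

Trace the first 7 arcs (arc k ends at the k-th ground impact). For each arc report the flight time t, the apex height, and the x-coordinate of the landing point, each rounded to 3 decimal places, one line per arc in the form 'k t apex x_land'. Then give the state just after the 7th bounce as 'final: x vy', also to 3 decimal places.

1 3.503 24.446 47.500
2 2.770 9.397 85.057
3 1.717 3.612 108.342
4 1.065 1.389 122.778
5 0.660 0.534 131.729
6 0.409 0.205 137.278
7 0.254 0.079 140.719
final: 140.719 0.771

Arc 1: start y=16.550, vy=12.440 → t=3.503, apex=24.446, x_land=47.500, impact vy=-21.889
  bounce: vy ← 0.62·21.889 = 13.571
Arc 2: start y=0.000, vy=13.571 → t=2.770, apex=9.397, x_land=85.057, impact vy=-13.571
  bounce: vy ← 0.62·13.571 = 8.414
Arc 3: start y=0.000, vy=8.414 → t=1.717, apex=3.612, x_land=108.342, impact vy=-8.414
  bounce: vy ← 0.62·8.414 = 5.217
Arc 4: start y=0.000, vy=5.217 → t=1.065, apex=1.389, x_land=122.778, impact vy=-5.217
  bounce: vy ← 0.62·5.217 = 3.234
Arc 5: start y=0.000, vy=3.234 → t=0.660, apex=0.534, x_land=131.729, impact vy=-3.234
  bounce: vy ← 0.62·3.234 = 2.005
Arc 6: start y=0.000, vy=2.005 → t=0.409, apex=0.205, x_land=137.278, impact vy=-2.005
  bounce: vy ← 0.62·2.005 = 1.243
Arc 7: start y=0.000, vy=1.243 → t=0.254, apex=0.079, x_land=140.719, impact vy=-1.243
  bounce: vy ← 0.62·1.243 = 0.771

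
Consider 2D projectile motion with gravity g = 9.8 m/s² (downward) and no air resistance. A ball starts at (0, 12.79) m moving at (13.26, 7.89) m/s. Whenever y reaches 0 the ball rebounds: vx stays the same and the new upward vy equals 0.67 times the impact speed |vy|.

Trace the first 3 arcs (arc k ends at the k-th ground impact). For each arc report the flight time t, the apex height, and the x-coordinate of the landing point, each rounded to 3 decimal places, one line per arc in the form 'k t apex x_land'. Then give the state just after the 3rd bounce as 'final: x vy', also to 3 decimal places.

Arc 1: start y=12.790, vy=7.890 → t=2.610, apex=15.966, x_land=34.611, impact vy=-17.690
  bounce: vy ← 0.67·17.690 = 11.852
Arc 2: start y=0.000, vy=11.852 → t=2.419, apex=7.167, x_land=66.685, impact vy=-11.852
  bounce: vy ← 0.67·11.852 = 7.941
Arc 3: start y=0.000, vy=7.941 → t=1.621, apex=3.217, x_land=88.175, impact vy=-7.941
  bounce: vy ← 0.67·7.941 = 5.320

1 2.610 15.966 34.611
2 2.419 7.167 66.685
3 1.621 3.217 88.175
final: 88.175 5.320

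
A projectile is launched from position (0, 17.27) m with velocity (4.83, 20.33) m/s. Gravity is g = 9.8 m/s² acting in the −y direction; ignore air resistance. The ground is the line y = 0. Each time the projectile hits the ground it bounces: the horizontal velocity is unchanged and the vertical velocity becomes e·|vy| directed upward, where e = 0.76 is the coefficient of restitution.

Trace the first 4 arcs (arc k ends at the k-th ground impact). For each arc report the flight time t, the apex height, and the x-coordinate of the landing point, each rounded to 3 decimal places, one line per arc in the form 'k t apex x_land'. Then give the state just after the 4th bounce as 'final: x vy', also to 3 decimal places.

Arc 1: start y=17.270, vy=20.330 → t=4.872, apex=38.357, x_land=23.533, impact vy=-27.419
  bounce: vy ← 0.76·27.419 = 20.838
Arc 2: start y=0.000, vy=20.838 → t=4.253, apex=22.155, x_land=44.074, impact vy=-20.838
  bounce: vy ← 0.76·20.838 = 15.837
Arc 3: start y=0.000, vy=15.837 → t=3.232, apex=12.797, x_land=59.685, impact vy=-15.837
  bounce: vy ← 0.76·15.837 = 12.036
Arc 4: start y=0.000, vy=12.036 → t=2.456, apex=7.391, x_land=71.549, impact vy=-12.036
  bounce: vy ← 0.76·12.036 = 9.148

1 4.872 38.357 23.533
2 4.253 22.155 44.074
3 3.232 12.797 59.685
4 2.456 7.391 71.549
final: 71.549 9.148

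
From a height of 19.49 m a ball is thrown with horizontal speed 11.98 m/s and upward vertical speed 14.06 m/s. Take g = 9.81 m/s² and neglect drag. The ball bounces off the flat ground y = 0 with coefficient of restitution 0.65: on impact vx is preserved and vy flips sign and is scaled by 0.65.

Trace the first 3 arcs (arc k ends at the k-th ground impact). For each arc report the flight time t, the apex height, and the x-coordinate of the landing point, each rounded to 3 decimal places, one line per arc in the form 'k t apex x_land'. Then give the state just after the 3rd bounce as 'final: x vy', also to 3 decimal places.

Arc 1: start y=19.490, vy=14.060 → t=3.888, apex=29.566, x_land=46.583, impact vy=-24.085
  bounce: vy ← 0.65·24.085 = 15.655
Arc 2: start y=0.000, vy=15.655 → t=3.192, apex=12.491, x_land=84.819, impact vy=-15.655
  bounce: vy ← 0.65·15.655 = 10.176
Arc 3: start y=0.000, vy=10.176 → t=2.075, apex=5.278, x_land=109.672, impact vy=-10.176
  bounce: vy ← 0.65·10.176 = 6.614

1 3.888 29.566 46.583
2 3.192 12.491 84.819
3 2.075 5.278 109.672
final: 109.672 6.614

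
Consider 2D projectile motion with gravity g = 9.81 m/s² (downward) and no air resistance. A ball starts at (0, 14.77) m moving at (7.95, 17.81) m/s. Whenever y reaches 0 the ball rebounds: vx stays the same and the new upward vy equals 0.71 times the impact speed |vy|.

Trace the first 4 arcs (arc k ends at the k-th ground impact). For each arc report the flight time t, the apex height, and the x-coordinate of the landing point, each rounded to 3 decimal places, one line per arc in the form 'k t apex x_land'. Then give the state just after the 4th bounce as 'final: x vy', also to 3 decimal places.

1 4.327 30.937 34.399
2 3.566 15.595 62.750
3 2.532 7.862 82.880
4 1.798 3.963 97.172
final: 97.172 6.261

Arc 1: start y=14.770, vy=17.810 → t=4.327, apex=30.937, x_land=34.399, impact vy=-24.637
  bounce: vy ← 0.71·24.637 = 17.492
Arc 2: start y=0.000, vy=17.492 → t=3.566, apex=15.595, x_land=62.750, impact vy=-17.492
  bounce: vy ← 0.71·17.492 = 12.420
Arc 3: start y=0.000, vy=12.420 → t=2.532, apex=7.862, x_land=82.880, impact vy=-12.420
  bounce: vy ← 0.71·12.420 = 8.818
Arc 4: start y=0.000, vy=8.818 → t=1.798, apex=3.963, x_land=97.172, impact vy=-8.818
  bounce: vy ← 0.71·8.818 = 6.261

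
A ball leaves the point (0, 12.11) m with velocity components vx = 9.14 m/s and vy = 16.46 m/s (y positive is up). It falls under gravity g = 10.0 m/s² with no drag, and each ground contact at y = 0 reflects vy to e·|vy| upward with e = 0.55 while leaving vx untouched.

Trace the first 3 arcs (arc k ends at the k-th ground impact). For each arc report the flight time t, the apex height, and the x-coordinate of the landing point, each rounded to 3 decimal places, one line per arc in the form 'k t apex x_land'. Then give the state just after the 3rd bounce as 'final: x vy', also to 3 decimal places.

1 3.911 25.657 35.749
2 2.492 7.761 58.523
3 1.370 2.348 71.050
final: 71.050 3.769

Arc 1: start y=12.110, vy=16.460 → t=3.911, apex=25.657, x_land=35.749, impact vy=-22.652
  bounce: vy ← 0.55·22.652 = 12.459
Arc 2: start y=0.000, vy=12.459 → t=2.492, apex=7.761, x_land=58.523, impact vy=-12.459
  bounce: vy ← 0.55·12.459 = 6.852
Arc 3: start y=0.000, vy=6.852 → t=1.370, apex=2.348, x_land=71.050, impact vy=-6.852
  bounce: vy ← 0.55·6.852 = 3.769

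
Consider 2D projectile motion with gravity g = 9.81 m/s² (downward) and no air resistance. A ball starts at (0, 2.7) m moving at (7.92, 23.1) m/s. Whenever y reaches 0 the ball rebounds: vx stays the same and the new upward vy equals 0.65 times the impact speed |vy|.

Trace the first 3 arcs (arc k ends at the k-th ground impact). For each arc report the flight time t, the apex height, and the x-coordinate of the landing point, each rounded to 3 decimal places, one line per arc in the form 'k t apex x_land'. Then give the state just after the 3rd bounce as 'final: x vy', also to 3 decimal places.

Arc 1: start y=2.700, vy=23.100 → t=4.824, apex=29.897, x_land=38.203, impact vy=-24.219
  bounce: vy ← 0.65·24.219 = 15.743
Arc 2: start y=0.000, vy=15.743 → t=3.210, apex=12.632, x_land=63.622, impact vy=-15.743
  bounce: vy ← 0.65·15.743 = 10.233
Arc 3: start y=0.000, vy=10.233 → t=2.086, apex=5.337, x_land=80.145, impact vy=-10.233
  bounce: vy ← 0.65·10.233 = 6.651

1 4.824 29.897 38.203
2 3.210 12.632 63.622
3 2.086 5.337 80.145
final: 80.145 6.651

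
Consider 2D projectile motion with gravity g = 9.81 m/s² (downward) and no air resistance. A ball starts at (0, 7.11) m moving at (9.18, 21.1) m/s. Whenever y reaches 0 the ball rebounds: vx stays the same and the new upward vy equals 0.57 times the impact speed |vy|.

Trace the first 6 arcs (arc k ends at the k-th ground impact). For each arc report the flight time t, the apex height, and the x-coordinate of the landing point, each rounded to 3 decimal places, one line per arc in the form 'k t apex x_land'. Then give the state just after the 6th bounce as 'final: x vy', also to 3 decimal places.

1 4.616 29.802 42.373
2 2.810 9.683 68.169
3 1.602 3.146 82.872
4 0.913 1.022 91.253
5 0.520 0.332 96.030
6 0.297 0.108 98.753
final: 98.753 0.829

Arc 1: start y=7.110, vy=21.100 → t=4.616, apex=29.802, x_land=42.373, impact vy=-24.181
  bounce: vy ← 0.57·24.181 = 13.783
Arc 2: start y=0.000, vy=13.783 → t=2.810, apex=9.683, x_land=68.169, impact vy=-13.783
  bounce: vy ← 0.57·13.783 = 7.856
Arc 3: start y=0.000, vy=7.856 → t=1.602, apex=3.146, x_land=82.872, impact vy=-7.856
  bounce: vy ← 0.57·7.856 = 4.478
Arc 4: start y=0.000, vy=4.478 → t=0.913, apex=1.022, x_land=91.253, impact vy=-4.478
  bounce: vy ← 0.57·4.478 = 2.553
Arc 5: start y=0.000, vy=2.553 → t=0.520, apex=0.332, x_land=96.030, impact vy=-2.553
  bounce: vy ← 0.57·2.553 = 1.455
Arc 6: start y=0.000, vy=1.455 → t=0.297, apex=0.108, x_land=98.753, impact vy=-1.455
  bounce: vy ← 0.57·1.455 = 0.829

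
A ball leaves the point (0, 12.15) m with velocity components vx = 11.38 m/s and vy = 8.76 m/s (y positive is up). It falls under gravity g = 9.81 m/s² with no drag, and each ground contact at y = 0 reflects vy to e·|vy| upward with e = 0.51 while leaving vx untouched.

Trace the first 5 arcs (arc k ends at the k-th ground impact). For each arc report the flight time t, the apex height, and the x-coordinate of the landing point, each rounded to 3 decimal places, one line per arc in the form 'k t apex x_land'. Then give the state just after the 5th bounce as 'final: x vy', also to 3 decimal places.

Arc 1: start y=12.150, vy=8.760 → t=2.703, apex=16.061, x_land=30.755, impact vy=-17.752
  bounce: vy ← 0.51·17.752 = 9.053
Arc 2: start y=0.000, vy=9.053 → t=1.846, apex=4.178, x_land=51.759, impact vy=-9.053
  bounce: vy ← 0.51·9.053 = 4.617
Arc 3: start y=0.000, vy=4.617 → t=0.941, apex=1.087, x_land=62.471, impact vy=-4.617
  bounce: vy ← 0.51·4.617 = 2.355
Arc 4: start y=0.000, vy=2.355 → t=0.480, apex=0.283, x_land=67.935, impact vy=-2.355
  bounce: vy ← 0.51·2.355 = 1.201
Arc 5: start y=0.000, vy=1.201 → t=0.245, apex=0.074, x_land=70.721, impact vy=-1.201
  bounce: vy ← 0.51·1.201 = 0.612

1 2.703 16.061 30.755
2 1.846 4.178 51.759
3 0.941 1.087 62.471
4 0.480 0.283 67.935
5 0.245 0.074 70.721
final: 70.721 0.612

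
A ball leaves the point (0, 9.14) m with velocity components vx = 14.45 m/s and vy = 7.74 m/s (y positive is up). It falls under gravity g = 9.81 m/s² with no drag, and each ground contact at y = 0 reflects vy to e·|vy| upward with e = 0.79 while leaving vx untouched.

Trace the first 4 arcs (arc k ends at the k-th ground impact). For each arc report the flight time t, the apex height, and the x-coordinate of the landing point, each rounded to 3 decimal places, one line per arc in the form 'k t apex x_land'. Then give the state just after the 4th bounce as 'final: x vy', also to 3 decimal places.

1 2.366 12.193 34.184
2 2.491 7.610 70.181
3 1.968 4.749 98.619
4 1.555 2.964 121.085
final: 121.085 6.024

Arc 1: start y=9.140, vy=7.740 → t=2.366, apex=12.193, x_land=34.184, impact vy=-15.467
  bounce: vy ← 0.79·15.467 = 12.219
Arc 2: start y=0.000, vy=12.219 → t=2.491, apex=7.610, x_land=70.181, impact vy=-12.219
  bounce: vy ← 0.79·12.219 = 9.653
Arc 3: start y=0.000, vy=9.653 → t=1.968, apex=4.749, x_land=98.619, impact vy=-9.653
  bounce: vy ← 0.79·9.653 = 7.626
Arc 4: start y=0.000, vy=7.626 → t=1.555, apex=2.964, x_land=121.085, impact vy=-7.626
  bounce: vy ← 0.79·7.626 = 6.024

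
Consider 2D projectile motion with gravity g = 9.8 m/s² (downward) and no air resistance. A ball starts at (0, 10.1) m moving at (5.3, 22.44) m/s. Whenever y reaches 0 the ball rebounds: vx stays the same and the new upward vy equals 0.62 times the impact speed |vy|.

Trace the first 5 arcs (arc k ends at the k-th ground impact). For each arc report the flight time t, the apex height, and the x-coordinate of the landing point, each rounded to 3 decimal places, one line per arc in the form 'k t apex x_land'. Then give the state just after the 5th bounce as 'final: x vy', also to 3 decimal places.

Arc 1: start y=10.100, vy=22.440 → t=4.992, apex=35.792, x_land=26.460, impact vy=-26.486
  bounce: vy ← 0.62·26.486 = 16.421
Arc 2: start y=0.000, vy=16.421 → t=3.351, apex=13.758, x_land=44.222, impact vy=-16.421
  bounce: vy ← 0.62·16.421 = 10.181
Arc 3: start y=0.000, vy=10.181 → t=2.078, apex=5.289, x_land=55.234, impact vy=-10.181
  bounce: vy ← 0.62·10.181 = 6.312
Arc 4: start y=0.000, vy=6.312 → t=1.288, apex=2.033, x_land=62.062, impact vy=-6.312
  bounce: vy ← 0.62·6.312 = 3.914
Arc 5: start y=0.000, vy=3.914 → t=0.799, apex=0.781, x_land=66.295, impact vy=-3.914
  bounce: vy ← 0.62·3.914 = 2.426

1 4.992 35.792 26.460
2 3.351 13.758 44.222
3 2.078 5.289 55.234
4 1.288 2.033 62.062
5 0.799 0.781 66.295
final: 66.295 2.426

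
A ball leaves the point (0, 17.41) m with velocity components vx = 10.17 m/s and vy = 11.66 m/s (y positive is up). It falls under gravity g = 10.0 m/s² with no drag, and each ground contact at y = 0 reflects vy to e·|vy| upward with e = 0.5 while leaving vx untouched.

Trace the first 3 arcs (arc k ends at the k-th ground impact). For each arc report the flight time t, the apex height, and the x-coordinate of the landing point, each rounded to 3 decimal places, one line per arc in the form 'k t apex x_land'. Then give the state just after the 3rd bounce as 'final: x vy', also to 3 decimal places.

1 3.366 24.208 34.236
2 2.200 6.052 56.613
3 1.100 1.513 67.802
final: 67.802 2.750

Arc 1: start y=17.410, vy=11.660 → t=3.366, apex=24.208, x_land=34.236, impact vy=-22.004
  bounce: vy ← 0.5·22.004 = 11.002
Arc 2: start y=0.000, vy=11.002 → t=2.200, apex=6.052, x_land=56.613, impact vy=-11.002
  bounce: vy ← 0.5·11.002 = 5.501
Arc 3: start y=0.000, vy=5.501 → t=1.100, apex=1.513, x_land=67.802, impact vy=-5.501
  bounce: vy ← 0.5·5.501 = 2.750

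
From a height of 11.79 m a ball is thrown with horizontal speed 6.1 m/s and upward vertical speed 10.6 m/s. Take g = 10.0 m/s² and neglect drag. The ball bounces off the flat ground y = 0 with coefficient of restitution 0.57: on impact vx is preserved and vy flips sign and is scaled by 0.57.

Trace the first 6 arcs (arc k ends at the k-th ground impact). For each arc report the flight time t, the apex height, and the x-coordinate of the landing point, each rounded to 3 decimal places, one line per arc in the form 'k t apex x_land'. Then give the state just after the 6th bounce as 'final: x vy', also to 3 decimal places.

1 2.926 17.408 17.848
2 2.127 5.656 30.824
3 1.212 1.838 38.220
4 0.691 0.597 42.435
5 0.394 0.194 44.838
6 0.225 0.063 46.208
final: 46.208 0.640

Arc 1: start y=11.790, vy=10.600 → t=2.926, apex=17.408, x_land=17.848, impact vy=-18.659
  bounce: vy ← 0.57·18.659 = 10.636
Arc 2: start y=0.000, vy=10.636 → t=2.127, apex=5.656, x_land=30.824, impact vy=-10.636
  bounce: vy ← 0.57·10.636 = 6.062
Arc 3: start y=0.000, vy=6.062 → t=1.212, apex=1.838, x_land=38.220, impact vy=-6.062
  bounce: vy ← 0.57·6.062 = 3.456
Arc 4: start y=0.000, vy=3.456 → t=0.691, apex=0.597, x_land=42.435, impact vy=-3.456
  bounce: vy ← 0.57·3.456 = 1.970
Arc 5: start y=0.000, vy=1.970 → t=0.394, apex=0.194, x_land=44.838, impact vy=-1.970
  bounce: vy ← 0.57·1.970 = 1.123
Arc 6: start y=0.000, vy=1.123 → t=0.225, apex=0.063, x_land=46.208, impact vy=-1.123
  bounce: vy ← 0.57·1.123 = 0.640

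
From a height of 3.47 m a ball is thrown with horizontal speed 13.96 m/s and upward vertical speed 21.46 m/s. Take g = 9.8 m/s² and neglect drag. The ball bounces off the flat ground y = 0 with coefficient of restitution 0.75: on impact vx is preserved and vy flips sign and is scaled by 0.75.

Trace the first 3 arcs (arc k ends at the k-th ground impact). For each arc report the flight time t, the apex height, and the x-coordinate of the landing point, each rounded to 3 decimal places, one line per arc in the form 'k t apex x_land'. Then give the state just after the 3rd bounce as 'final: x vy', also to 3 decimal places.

Arc 1: start y=3.470, vy=21.460 → t=4.536, apex=26.967, x_land=63.319, impact vy=-22.990
  bounce: vy ← 0.75·22.990 = 17.243
Arc 2: start y=0.000, vy=17.243 → t=3.519, apex=15.169, x_land=112.442, impact vy=-17.243
  bounce: vy ← 0.75·17.243 = 12.932
Arc 3: start y=0.000, vy=12.932 → t=2.639, apex=8.532, x_land=149.285, impact vy=-12.932
  bounce: vy ← 0.75·12.932 = 9.699

1 4.536 26.967 63.319
2 3.519 15.169 112.442
3 2.639 8.532 149.285
final: 149.285 9.699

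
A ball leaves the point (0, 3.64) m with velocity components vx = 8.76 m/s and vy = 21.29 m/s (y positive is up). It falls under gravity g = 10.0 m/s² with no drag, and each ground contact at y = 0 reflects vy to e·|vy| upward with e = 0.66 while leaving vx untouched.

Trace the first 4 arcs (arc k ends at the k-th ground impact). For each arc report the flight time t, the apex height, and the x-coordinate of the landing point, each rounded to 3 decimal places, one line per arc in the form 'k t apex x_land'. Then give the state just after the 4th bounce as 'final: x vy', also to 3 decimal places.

1 4.423 26.303 38.742
2 3.028 11.458 65.264
3 1.998 4.991 82.768
4 1.319 2.174 94.320
final: 94.320 4.352

Arc 1: start y=3.640, vy=21.290 → t=4.423, apex=26.303, x_land=38.742, impact vy=-22.936
  bounce: vy ← 0.66·22.936 = 15.138
Arc 2: start y=0.000, vy=15.138 → t=3.028, apex=11.458, x_land=65.264, impact vy=-15.138
  bounce: vy ← 0.66·15.138 = 9.991
Arc 3: start y=0.000, vy=9.991 → t=1.998, apex=4.991, x_land=82.768, impact vy=-9.991
  bounce: vy ← 0.66·9.991 = 6.594
Arc 4: start y=0.000, vy=6.594 → t=1.319, apex=2.174, x_land=94.320, impact vy=-6.594
  bounce: vy ← 0.66·6.594 = 4.352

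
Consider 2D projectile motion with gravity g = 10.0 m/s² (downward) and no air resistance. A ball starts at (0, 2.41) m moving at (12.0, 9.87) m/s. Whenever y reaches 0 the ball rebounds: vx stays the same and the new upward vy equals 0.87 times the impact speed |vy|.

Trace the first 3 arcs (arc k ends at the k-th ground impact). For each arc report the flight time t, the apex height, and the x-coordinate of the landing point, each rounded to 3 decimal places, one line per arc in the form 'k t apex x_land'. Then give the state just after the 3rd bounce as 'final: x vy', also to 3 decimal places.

1 2.194 7.281 26.325
2 2.100 5.511 51.521
3 1.827 4.171 73.442
final: 73.442 7.946

Arc 1: start y=2.410, vy=9.870 → t=2.194, apex=7.281, x_land=26.325, impact vy=-12.067
  bounce: vy ← 0.87·12.067 = 10.498
Arc 2: start y=0.000, vy=10.498 → t=2.100, apex=5.511, x_land=51.521, impact vy=-10.498
  bounce: vy ← 0.87·10.498 = 9.134
Arc 3: start y=0.000, vy=9.134 → t=1.827, apex=4.171, x_land=73.442, impact vy=-9.134
  bounce: vy ← 0.87·9.134 = 7.946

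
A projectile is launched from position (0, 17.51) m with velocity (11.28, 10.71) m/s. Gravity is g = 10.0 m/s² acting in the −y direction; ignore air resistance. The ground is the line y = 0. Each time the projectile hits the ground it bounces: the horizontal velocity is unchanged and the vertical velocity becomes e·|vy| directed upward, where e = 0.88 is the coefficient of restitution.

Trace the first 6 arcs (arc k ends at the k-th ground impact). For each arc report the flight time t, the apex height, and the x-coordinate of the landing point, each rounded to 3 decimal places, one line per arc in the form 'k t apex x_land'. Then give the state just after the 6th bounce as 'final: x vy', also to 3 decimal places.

1 3.227 23.245 36.402
2 3.795 18.001 79.208
3 3.339 13.940 116.877
4 2.939 10.795 150.026
5 2.586 8.360 179.197
6 2.276 6.474 204.868
final: 204.868 10.013

Arc 1: start y=17.510, vy=10.710 → t=3.227, apex=23.245, x_land=36.402, impact vy=-21.562
  bounce: vy ← 0.88·21.562 = 18.974
Arc 2: start y=0.000, vy=18.974 → t=3.795, apex=18.001, x_land=79.208, impact vy=-18.974
  bounce: vy ← 0.88·18.974 = 16.697
Arc 3: start y=0.000, vy=16.697 → t=3.339, apex=13.940, x_land=116.877, impact vy=-16.697
  bounce: vy ← 0.88·16.697 = 14.694
Arc 4: start y=0.000, vy=14.694 → t=2.939, apex=10.795, x_land=150.026, impact vy=-14.694
  bounce: vy ← 0.88·14.694 = 12.930
Arc 5: start y=0.000, vy=12.930 → t=2.586, apex=8.360, x_land=179.197, impact vy=-12.930
  bounce: vy ← 0.88·12.930 = 11.379
Arc 6: start y=0.000, vy=11.379 → t=2.276, apex=6.474, x_land=204.868, impact vy=-11.379
  bounce: vy ← 0.88·11.379 = 10.013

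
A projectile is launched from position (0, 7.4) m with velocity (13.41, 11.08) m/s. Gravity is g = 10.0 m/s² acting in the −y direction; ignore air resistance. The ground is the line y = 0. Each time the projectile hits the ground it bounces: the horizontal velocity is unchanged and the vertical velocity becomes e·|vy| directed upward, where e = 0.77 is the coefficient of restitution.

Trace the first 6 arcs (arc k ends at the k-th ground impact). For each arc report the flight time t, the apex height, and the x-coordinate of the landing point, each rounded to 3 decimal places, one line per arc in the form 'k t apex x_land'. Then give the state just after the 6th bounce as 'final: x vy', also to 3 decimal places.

1 2.753 13.538 36.924
2 2.534 8.027 70.906
3 1.951 4.759 97.072
4 1.502 2.822 117.220
5 1.157 1.673 132.734
6 0.891 0.992 144.680
final: 144.680 3.430

Arc 1: start y=7.400, vy=11.080 → t=2.753, apex=13.538, x_land=36.924, impact vy=-16.455
  bounce: vy ← 0.77·16.455 = 12.670
Arc 2: start y=0.000, vy=12.670 → t=2.534, apex=8.027, x_land=70.906, impact vy=-12.670
  bounce: vy ← 0.77·12.670 = 9.756
Arc 3: start y=0.000, vy=9.756 → t=1.951, apex=4.759, x_land=97.072, impact vy=-9.756
  bounce: vy ← 0.77·9.756 = 7.512
Arc 4: start y=0.000, vy=7.512 → t=1.502, apex=2.822, x_land=117.220, impact vy=-7.512
  bounce: vy ← 0.77·7.512 = 5.784
Arc 5: start y=0.000, vy=5.784 → t=1.157, apex=1.673, x_land=132.734, impact vy=-5.784
  bounce: vy ← 0.77·5.784 = 4.454
Arc 6: start y=0.000, vy=4.454 → t=0.891, apex=0.992, x_land=144.680, impact vy=-4.454
  bounce: vy ← 0.77·4.454 = 3.430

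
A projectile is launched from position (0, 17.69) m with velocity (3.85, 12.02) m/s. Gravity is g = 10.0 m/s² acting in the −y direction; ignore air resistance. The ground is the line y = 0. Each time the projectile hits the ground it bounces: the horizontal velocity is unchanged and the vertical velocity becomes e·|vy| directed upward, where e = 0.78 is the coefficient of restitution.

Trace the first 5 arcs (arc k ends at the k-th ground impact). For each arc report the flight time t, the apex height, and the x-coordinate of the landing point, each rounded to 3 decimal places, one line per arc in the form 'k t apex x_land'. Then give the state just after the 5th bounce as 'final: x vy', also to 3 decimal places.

Arc 1: start y=17.690, vy=12.020 → t=3.434, apex=24.914, x_land=13.222, impact vy=-22.322
  bounce: vy ← 0.78·22.322 = 17.411
Arc 2: start y=0.000, vy=17.411 → t=3.482, apex=15.158, x_land=26.628, impact vy=-17.411
  bounce: vy ← 0.78·17.411 = 13.581
Arc 3: start y=0.000, vy=13.581 → t=2.716, apex=9.222, x_land=37.086, impact vy=-13.581
  bounce: vy ← 0.78·13.581 = 10.593
Arc 4: start y=0.000, vy=10.593 → t=2.119, apex=5.611, x_land=45.242, impact vy=-10.593
  bounce: vy ← 0.78·10.593 = 8.263
Arc 5: start y=0.000, vy=8.263 → t=1.653, apex=3.414, x_land=51.605, impact vy=-8.263
  bounce: vy ← 0.78·8.263 = 6.445

1 3.434 24.914 13.222
2 3.482 15.158 26.628
3 2.716 9.222 37.086
4 2.119 5.611 45.242
5 1.653 3.414 51.605
final: 51.605 6.445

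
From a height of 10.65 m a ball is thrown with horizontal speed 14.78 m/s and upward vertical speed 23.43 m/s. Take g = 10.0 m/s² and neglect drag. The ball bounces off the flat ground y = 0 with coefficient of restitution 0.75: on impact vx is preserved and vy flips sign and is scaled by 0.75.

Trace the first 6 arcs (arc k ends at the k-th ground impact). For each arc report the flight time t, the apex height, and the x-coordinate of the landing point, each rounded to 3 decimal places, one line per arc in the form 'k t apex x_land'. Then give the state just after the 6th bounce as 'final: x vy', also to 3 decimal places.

1 5.103 38.098 75.428
2 4.141 21.430 136.625
3 3.105 12.055 182.523
4 2.329 6.781 216.947
5 1.747 3.814 242.765
6 1.310 2.145 262.128
final: 262.128 4.913

Arc 1: start y=10.650, vy=23.430 → t=5.103, apex=38.098, x_land=75.428, impact vy=-27.604
  bounce: vy ← 0.75·27.604 = 20.703
Arc 2: start y=0.000, vy=20.703 → t=4.141, apex=21.430, x_land=136.625, impact vy=-20.703
  bounce: vy ← 0.75·20.703 = 15.527
Arc 3: start y=0.000, vy=15.527 → t=3.105, apex=12.055, x_land=182.523, impact vy=-15.527
  bounce: vy ← 0.75·15.527 = 11.645
Arc 4: start y=0.000, vy=11.645 → t=2.329, apex=6.781, x_land=216.947, impact vy=-11.645
  bounce: vy ← 0.75·11.645 = 8.734
Arc 5: start y=0.000, vy=8.734 → t=1.747, apex=3.814, x_land=242.765, impact vy=-8.734
  bounce: vy ← 0.75·8.734 = 6.550
Arc 6: start y=0.000, vy=6.550 → t=1.310, apex=2.145, x_land=262.128, impact vy=-6.550
  bounce: vy ← 0.75·6.550 = 4.913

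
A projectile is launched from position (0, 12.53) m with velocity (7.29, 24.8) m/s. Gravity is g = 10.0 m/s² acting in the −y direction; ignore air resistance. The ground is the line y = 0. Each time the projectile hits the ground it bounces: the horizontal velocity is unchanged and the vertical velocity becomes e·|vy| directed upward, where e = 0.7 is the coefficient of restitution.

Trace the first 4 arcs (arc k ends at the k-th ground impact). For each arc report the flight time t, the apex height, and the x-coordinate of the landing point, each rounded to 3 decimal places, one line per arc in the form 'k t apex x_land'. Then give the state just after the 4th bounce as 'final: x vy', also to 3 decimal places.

Arc 1: start y=12.530, vy=24.800 → t=5.422, apex=43.282, x_land=39.528, impact vy=-29.422
  bounce: vy ← 0.7·29.422 = 20.595
Arc 2: start y=0.000, vy=20.595 → t=4.119, apex=21.208, x_land=69.556, impact vy=-20.595
  bounce: vy ← 0.7·20.595 = 14.417
Arc 3: start y=0.000, vy=14.417 → t=2.883, apex=10.392, x_land=90.575, impact vy=-14.417
  bounce: vy ← 0.7·14.417 = 10.092
Arc 4: start y=0.000, vy=10.092 → t=2.018, apex=5.092, x_land=105.289, impact vy=-10.092
  bounce: vy ← 0.7·10.092 = 7.064

1 5.422 43.282 39.528
2 4.119 21.208 69.556
3 2.883 10.392 90.575
4 2.018 5.092 105.289
final: 105.289 7.064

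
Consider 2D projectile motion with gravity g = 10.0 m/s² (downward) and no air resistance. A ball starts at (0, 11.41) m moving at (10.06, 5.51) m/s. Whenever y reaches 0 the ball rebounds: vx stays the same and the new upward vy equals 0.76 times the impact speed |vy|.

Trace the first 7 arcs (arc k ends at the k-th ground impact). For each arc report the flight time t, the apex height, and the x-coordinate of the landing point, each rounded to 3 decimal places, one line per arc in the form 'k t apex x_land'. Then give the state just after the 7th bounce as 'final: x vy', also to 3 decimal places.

1 2.159 12.928 21.719
2 2.444 7.467 46.307
3 1.858 4.313 64.994
4 1.412 2.491 79.196
5 1.073 1.439 89.990
6 0.815 0.831 98.193
7 0.620 0.480 104.427
final: 104.427 2.355

Arc 1: start y=11.410, vy=5.510 → t=2.159, apex=12.928, x_land=21.719, impact vy=-16.080
  bounce: vy ← 0.76·16.080 = 12.221
Arc 2: start y=0.000, vy=12.221 → t=2.444, apex=7.467, x_land=46.307, impact vy=-12.221
  bounce: vy ← 0.76·12.221 = 9.288
Arc 3: start y=0.000, vy=9.288 → t=1.858, apex=4.313, x_land=64.994, impact vy=-9.288
  bounce: vy ← 0.76·9.288 = 7.059
Arc 4: start y=0.000, vy=7.059 → t=1.412, apex=2.491, x_land=79.196, impact vy=-7.059
  bounce: vy ← 0.76·7.059 = 5.365
Arc 5: start y=0.000, vy=5.365 → t=1.073, apex=1.439, x_land=89.990, impact vy=-5.365
  bounce: vy ← 0.76·5.365 = 4.077
Arc 6: start y=0.000, vy=4.077 → t=0.815, apex=0.831, x_land=98.193, impact vy=-4.077
  bounce: vy ← 0.76·4.077 = 3.099
Arc 7: start y=0.000, vy=3.099 → t=0.620, apex=0.480, x_land=104.427, impact vy=-3.099
  bounce: vy ← 0.76·3.099 = 2.355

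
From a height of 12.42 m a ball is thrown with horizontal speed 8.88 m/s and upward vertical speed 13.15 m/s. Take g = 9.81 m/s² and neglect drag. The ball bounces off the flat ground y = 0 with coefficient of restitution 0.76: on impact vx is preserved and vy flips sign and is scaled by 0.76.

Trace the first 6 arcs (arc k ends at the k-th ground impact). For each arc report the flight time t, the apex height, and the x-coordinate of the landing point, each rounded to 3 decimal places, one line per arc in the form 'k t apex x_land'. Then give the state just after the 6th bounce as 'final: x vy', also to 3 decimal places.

1 3.421 21.234 30.379
2 3.163 12.265 58.463
3 2.404 7.084 79.806
4 1.827 4.092 96.027
5 1.388 2.363 108.355
6 1.055 1.365 117.724
final: 117.724 3.933

Arc 1: start y=12.420, vy=13.150 → t=3.421, apex=21.234, x_land=30.379, impact vy=-20.411
  bounce: vy ← 0.76·20.411 = 15.512
Arc 2: start y=0.000, vy=15.512 → t=3.163, apex=12.265, x_land=58.463, impact vy=-15.512
  bounce: vy ← 0.76·15.512 = 11.789
Arc 3: start y=0.000, vy=11.789 → t=2.404, apex=7.084, x_land=79.806, impact vy=-11.789
  bounce: vy ← 0.76·11.789 = 8.960
Arc 4: start y=0.000, vy=8.960 → t=1.827, apex=4.092, x_land=96.027, impact vy=-8.960
  bounce: vy ← 0.76·8.960 = 6.810
Arc 5: start y=0.000, vy=6.810 → t=1.388, apex=2.363, x_land=108.355, impact vy=-6.810
  bounce: vy ← 0.76·6.810 = 5.175
Arc 6: start y=0.000, vy=5.175 → t=1.055, apex=1.365, x_land=117.724, impact vy=-5.175
  bounce: vy ← 0.76·5.175 = 3.933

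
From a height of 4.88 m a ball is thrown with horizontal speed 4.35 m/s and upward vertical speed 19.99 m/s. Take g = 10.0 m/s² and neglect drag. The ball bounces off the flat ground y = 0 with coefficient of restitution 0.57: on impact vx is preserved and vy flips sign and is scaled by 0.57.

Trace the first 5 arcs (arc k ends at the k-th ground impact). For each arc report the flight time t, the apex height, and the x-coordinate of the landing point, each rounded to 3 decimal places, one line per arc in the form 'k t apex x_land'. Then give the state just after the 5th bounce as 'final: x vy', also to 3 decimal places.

Arc 1: start y=4.880, vy=19.990 → t=4.229, apex=24.860, x_land=18.395, impact vy=-22.298
  bounce: vy ← 0.57·22.298 = 12.710
Arc 2: start y=0.000, vy=12.710 → t=2.542, apex=8.077, x_land=29.453, impact vy=-12.710
  bounce: vy ← 0.57·12.710 = 7.245
Arc 3: start y=0.000, vy=7.245 → t=1.449, apex=2.624, x_land=35.756, impact vy=-7.245
  bounce: vy ← 0.57·7.245 = 4.129
Arc 4: start y=0.000, vy=4.129 → t=0.826, apex=0.853, x_land=39.348, impact vy=-4.129
  bounce: vy ← 0.57·4.129 = 2.354
Arc 5: start y=0.000, vy=2.354 → t=0.471, apex=0.277, x_land=41.396, impact vy=-2.354
  bounce: vy ← 0.57·2.354 = 1.342

1 4.229 24.860 18.395
2 2.542 8.077 29.453
3 1.449 2.624 35.756
4 0.826 0.853 39.348
5 0.471 0.277 41.396
final: 41.396 1.342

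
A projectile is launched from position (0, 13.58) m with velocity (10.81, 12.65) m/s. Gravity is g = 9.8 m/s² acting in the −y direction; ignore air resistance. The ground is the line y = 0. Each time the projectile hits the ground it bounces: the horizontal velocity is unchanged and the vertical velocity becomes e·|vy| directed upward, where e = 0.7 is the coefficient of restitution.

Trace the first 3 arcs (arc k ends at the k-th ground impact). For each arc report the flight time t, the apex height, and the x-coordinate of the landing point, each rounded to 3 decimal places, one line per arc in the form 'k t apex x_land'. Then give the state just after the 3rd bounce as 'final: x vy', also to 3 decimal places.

1 3.397 21.744 36.726
2 2.949 10.655 68.607
3 2.064 5.221 90.923
final: 90.923 7.081

Arc 1: start y=13.580, vy=12.650 → t=3.397, apex=21.744, x_land=36.726, impact vy=-20.644
  bounce: vy ← 0.7·20.644 = 14.451
Arc 2: start y=0.000, vy=14.451 → t=2.949, apex=10.655, x_land=68.607, impact vy=-14.451
  bounce: vy ← 0.7·14.451 = 10.116
Arc 3: start y=0.000, vy=10.116 → t=2.064, apex=5.221, x_land=90.923, impact vy=-10.116
  bounce: vy ← 0.7·10.116 = 7.081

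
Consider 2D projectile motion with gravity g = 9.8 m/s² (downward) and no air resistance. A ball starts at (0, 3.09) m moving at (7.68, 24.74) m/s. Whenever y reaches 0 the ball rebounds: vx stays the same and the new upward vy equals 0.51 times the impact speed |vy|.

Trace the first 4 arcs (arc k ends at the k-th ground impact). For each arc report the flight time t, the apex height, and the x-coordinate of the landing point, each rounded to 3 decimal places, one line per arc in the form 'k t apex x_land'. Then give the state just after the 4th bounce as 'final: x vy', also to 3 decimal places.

1 5.171 34.318 39.713
2 2.699 8.926 60.444
3 1.377 2.322 71.017
4 0.702 0.604 76.409
final: 76.409 1.755

Arc 1: start y=3.090, vy=24.740 → t=5.171, apex=34.318, x_land=39.713, impact vy=-25.935
  bounce: vy ← 0.51·25.935 = 13.227
Arc 2: start y=0.000, vy=13.227 → t=2.699, apex=8.926, x_land=60.444, impact vy=-13.227
  bounce: vy ← 0.51·13.227 = 6.746
Arc 3: start y=0.000, vy=6.746 → t=1.377, apex=2.322, x_land=71.017, impact vy=-6.746
  bounce: vy ← 0.51·6.746 = 3.440
Arc 4: start y=0.000, vy=3.440 → t=0.702, apex=0.604, x_land=76.409, impact vy=-3.440
  bounce: vy ← 0.51·3.440 = 1.755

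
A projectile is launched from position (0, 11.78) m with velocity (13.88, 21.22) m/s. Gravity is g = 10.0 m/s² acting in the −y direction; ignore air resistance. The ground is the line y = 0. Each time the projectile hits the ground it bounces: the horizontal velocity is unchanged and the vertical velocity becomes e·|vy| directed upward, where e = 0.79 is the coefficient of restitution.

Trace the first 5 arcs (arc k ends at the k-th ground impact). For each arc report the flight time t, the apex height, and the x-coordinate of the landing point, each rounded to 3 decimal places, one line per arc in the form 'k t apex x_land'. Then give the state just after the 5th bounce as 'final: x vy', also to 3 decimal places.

Arc 1: start y=11.780, vy=21.220 → t=4.741, apex=34.294, x_land=65.804, impact vy=-26.189
  bounce: vy ← 0.79·26.189 = 20.690
Arc 2: start y=0.000, vy=20.690 → t=4.138, apex=21.403, x_land=123.239, impact vy=-20.690
  bounce: vy ← 0.79·20.690 = 16.345
Arc 3: start y=0.000, vy=16.345 → t=3.269, apex=13.358, x_land=168.612, impact vy=-16.345
  bounce: vy ← 0.79·16.345 = 12.912
Arc 4: start y=0.000, vy=12.912 → t=2.582, apex=8.337, x_land=204.457, impact vy=-12.912
  bounce: vy ← 0.79·12.912 = 10.201
Arc 5: start y=0.000, vy=10.201 → t=2.040, apex=5.203, x_land=232.775, impact vy=-10.201
  bounce: vy ← 0.79·10.201 = 8.059

1 4.741 34.294 65.804
2 4.138 21.403 123.239
3 3.269 13.358 168.612
4 2.582 8.337 204.457
5 2.040 5.203 232.775
final: 232.775 8.059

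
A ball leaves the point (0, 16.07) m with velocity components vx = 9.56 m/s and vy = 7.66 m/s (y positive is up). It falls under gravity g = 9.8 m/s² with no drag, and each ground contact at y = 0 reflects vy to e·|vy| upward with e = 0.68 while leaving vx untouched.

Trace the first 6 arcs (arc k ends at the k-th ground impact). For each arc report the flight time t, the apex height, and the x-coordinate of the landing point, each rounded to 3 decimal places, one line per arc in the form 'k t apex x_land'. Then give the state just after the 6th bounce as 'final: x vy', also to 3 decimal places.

1 2.754 19.064 26.329
2 2.683 8.815 51.974
3 1.824 4.076 69.413
4 1.240 1.885 81.271
5 0.843 0.872 89.334
6 0.574 0.403 94.818
final: 94.818 1.911

Arc 1: start y=16.070, vy=7.660 → t=2.754, apex=19.064, x_land=26.329, impact vy=-19.330
  bounce: vy ← 0.68·19.330 = 13.144
Arc 2: start y=0.000, vy=13.144 → t=2.683, apex=8.815, x_land=51.974, impact vy=-13.144
  bounce: vy ← 0.68·13.144 = 8.938
Arc 3: start y=0.000, vy=8.938 → t=1.824, apex=4.076, x_land=69.413, impact vy=-8.938
  bounce: vy ← 0.68·8.938 = 6.078
Arc 4: start y=0.000, vy=6.078 → t=1.240, apex=1.885, x_land=81.271, impact vy=-6.078
  bounce: vy ← 0.68·6.078 = 4.133
Arc 5: start y=0.000, vy=4.133 → t=0.843, apex=0.872, x_land=89.334, impact vy=-4.133
  bounce: vy ← 0.68·4.133 = 2.810
Arc 6: start y=0.000, vy=2.810 → t=0.574, apex=0.403, x_land=94.818, impact vy=-2.810
  bounce: vy ← 0.68·2.810 = 1.911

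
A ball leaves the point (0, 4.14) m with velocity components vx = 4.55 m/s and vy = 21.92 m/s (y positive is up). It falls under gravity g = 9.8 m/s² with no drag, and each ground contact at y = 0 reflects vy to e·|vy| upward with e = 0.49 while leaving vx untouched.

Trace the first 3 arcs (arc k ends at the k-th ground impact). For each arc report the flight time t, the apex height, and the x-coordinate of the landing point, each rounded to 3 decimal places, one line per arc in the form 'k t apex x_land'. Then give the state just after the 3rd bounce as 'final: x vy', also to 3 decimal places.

Arc 1: start y=4.140, vy=21.920 → t=4.655, apex=28.655, x_land=21.180, impact vy=-23.699
  bounce: vy ← 0.49·23.699 = 11.612
Arc 2: start y=0.000, vy=11.612 → t=2.370, apex=6.880, x_land=31.963, impact vy=-11.612
  bounce: vy ← 0.49·11.612 = 5.690
Arc 3: start y=0.000, vy=5.690 → t=1.161, apex=1.652, x_land=37.247, impact vy=-5.690
  bounce: vy ← 0.49·5.690 = 2.788

1 4.655 28.655 21.180
2 2.370 6.880 31.963
3 1.161 1.652 37.247
final: 37.247 2.788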